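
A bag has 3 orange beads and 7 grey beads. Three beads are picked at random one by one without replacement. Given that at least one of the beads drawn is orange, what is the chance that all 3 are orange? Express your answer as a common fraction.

P(all 3 orange) = C(3,3)/C(10,3) = 1/120; P(at least one orange) = 1 − C(7,3)/C(10,3) = 17/24.
Since 'all 3 orange' ⊆ 'at least one orange', P(all 3 | at least one) = 1/120 / 17/24 = 1/85 ≈ 0.0118.

1/85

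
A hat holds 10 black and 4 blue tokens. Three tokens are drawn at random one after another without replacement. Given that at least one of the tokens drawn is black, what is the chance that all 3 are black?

P(all 3 black) = C(10,3)/C(14,3) = 30/91; P(at least one black) = 1 − C(4,3)/C(14,3) = 90/91.
Since 'all 3 black' ⊆ 'at least one black', P(all 3 | at least one) = 30/91 / 90/91 = 1/3 ≈ 0.3333.

1/3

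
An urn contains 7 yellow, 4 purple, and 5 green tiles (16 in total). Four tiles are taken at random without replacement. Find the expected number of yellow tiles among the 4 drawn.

By linearity of expectation, E[X] = Σ P(draw i is yellow); by symmetry each draw (even without replacement) has P(yellow) = 7/16.
E[X] = 4 · 7/16 = 7/4 ≈ 1.7500.

7/4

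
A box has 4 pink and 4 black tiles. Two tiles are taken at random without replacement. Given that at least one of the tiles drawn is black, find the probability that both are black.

3/11

P(both black) = C(4,2)/C(8,2) = 3/14; P(at least one black) = 1 − C(4,2)/C(8,2) = 11/14.
Since 'both black' ⊆ 'at least one black', P(both | at least one) = 3/14 / 11/14 = 3/11 ≈ 0.2727.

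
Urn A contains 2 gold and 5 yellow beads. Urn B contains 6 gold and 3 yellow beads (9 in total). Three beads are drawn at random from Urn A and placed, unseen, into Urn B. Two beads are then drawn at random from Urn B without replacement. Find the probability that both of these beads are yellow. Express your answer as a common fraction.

38/231

Condition on how many of the transferred beads are yellow (from Urn A: 5 yellow of 7; then Urn B has 12 total).
  1 yellow: C(5,1)C(2,2)/C(7,3) = 1/7; then P = C(4,2)/C(12,2) = 1/11
  2 yellow: C(5,2)C(2,1)/C(7,3) = 4/7; then P = C(5,2)/C(12,2) = 5/33
  3 yellow: C(5,3)C(2,0)/C(7,3) = 2/7; then P = C(6,2)/C(12,2) = 5/22
P(both yellow) = 38/231 ≈ 0.1645.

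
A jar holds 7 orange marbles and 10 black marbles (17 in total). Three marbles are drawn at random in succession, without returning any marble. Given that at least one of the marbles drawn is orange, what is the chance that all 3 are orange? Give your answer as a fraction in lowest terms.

P(all 3 orange) = C(7,3)/C(17,3) = 7/136; P(at least one orange) = 1 − C(10,3)/C(17,3) = 14/17.
Since 'all 3 orange' ⊆ 'at least one orange', P(all 3 | at least one) = 7/136 / 14/17 = 1/16 ≈ 0.0625.

1/16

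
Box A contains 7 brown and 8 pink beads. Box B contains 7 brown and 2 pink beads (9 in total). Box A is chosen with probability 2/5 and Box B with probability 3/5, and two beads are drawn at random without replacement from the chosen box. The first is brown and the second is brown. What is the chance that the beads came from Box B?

35/43

P(E | Box A) = 1/5; P(E | Box B) = 7/12.
P(E) = 2/5·1/5 + 3/5·7/12 = 43/100.
By Bayes' rule, P(Box B | E) = 7/20 / 43/100 = 35/43 ≈ 0.8140.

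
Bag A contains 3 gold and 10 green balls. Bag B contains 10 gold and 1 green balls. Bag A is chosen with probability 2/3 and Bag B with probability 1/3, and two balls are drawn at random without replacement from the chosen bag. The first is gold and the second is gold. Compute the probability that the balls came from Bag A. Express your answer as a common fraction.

P(E | Bag A) = 1/26; P(E | Bag B) = 9/11.
P(E) = 2/3·1/26 + 1/3·9/11 = 128/429.
By Bayes' rule, P(Bag A | E) = 1/39 / 128/429 = 11/128 ≈ 0.0859.

11/128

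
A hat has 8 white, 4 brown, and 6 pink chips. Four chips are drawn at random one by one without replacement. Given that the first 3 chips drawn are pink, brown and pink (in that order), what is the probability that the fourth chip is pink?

After removing 1 brown, 2 pink, the hat has 4 pink out of 15 remaining.
P(fourth is pink | given) = 4/15 ≈ 0.2667.

4/15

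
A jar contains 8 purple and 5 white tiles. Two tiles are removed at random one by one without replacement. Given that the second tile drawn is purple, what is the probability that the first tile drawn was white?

5/12

P(first=white and the second tile drawn is purple) = (5/13)·(8/12) = 10/39.
P(the second tile drawn is purple) = Σ over first color = 14/39 + 10/39 = 8/13.
By Bayes, P(first=white | the second tile drawn is purple) = 10/39 / 8/13 = 5/12 ≈ 0.4167.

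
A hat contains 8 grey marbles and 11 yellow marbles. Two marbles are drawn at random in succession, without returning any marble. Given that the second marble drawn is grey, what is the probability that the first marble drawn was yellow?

P(first=yellow and the second marble drawn is grey) = (11/19)·(8/18) = 44/171.
P(the second marble drawn is grey) = Σ over first color = 28/171 + 44/171 = 8/19.
By Bayes, P(first=yellow | the second marble drawn is grey) = 44/171 / 8/19 = 11/18 ≈ 0.6111.

11/18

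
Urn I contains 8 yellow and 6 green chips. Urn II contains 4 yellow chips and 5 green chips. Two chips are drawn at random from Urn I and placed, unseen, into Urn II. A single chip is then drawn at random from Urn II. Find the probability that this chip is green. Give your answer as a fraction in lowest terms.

Condition on how many of the transferred chips are green (from Urn I: 6 green of 14; then Urn II has 11 total).
  0 green: C(6,0)C(8,2)/C(14,2) = 4/13; then P = 5/11
  1 green: C(6,1)C(8,1)/C(14,2) = 48/91; then P = 6/11
  2 green: C(6,2)C(8,0)/C(14,2) = 15/91; then P = 7/11
P(green from Urn II) = 41/77 ≈ 0.5325.

41/77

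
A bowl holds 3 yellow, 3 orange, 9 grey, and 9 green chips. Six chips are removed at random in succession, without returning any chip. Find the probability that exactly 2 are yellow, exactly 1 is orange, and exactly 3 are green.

27/4807

Unordered draws without replacement: count favorable combinations over C(24,6).
Favorable = C(3,2) · C(3,1) · C(9,0) · C(9,3) = 756; total = C(24,6) = 134596.
P = 756/134596 = 27/4807 ≈ 0.0056.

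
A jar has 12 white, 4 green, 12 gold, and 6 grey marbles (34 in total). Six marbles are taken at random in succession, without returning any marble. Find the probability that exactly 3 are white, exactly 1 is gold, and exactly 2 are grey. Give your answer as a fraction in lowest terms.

Unordered draws without replacement: count favorable combinations over C(34,6).
Favorable = C(12,3) · C(4,0) · C(12,1) · C(6,2) = 39600; total = C(34,6) = 1344904.
P = 39600/1344904 = 450/15283 ≈ 0.0294.

450/15283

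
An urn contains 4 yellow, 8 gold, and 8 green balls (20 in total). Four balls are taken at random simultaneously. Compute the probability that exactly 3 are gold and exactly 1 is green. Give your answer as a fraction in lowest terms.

448/4845

Unordered draws without replacement: count favorable combinations over C(20,4).
Favorable = C(4,0) · C(8,3) · C(8,1) = 448; total = C(20,4) = 4845.
P = 448/4845 = 448/4845 ≈ 0.0925.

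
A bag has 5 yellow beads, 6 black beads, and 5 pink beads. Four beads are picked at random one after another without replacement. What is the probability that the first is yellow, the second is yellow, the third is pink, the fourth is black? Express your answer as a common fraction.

5/364

Multiply the conditional probability of each draw in order, without replacement, so each draw removes one from its color and from the total.
P = (5/16) · (4/15) · (5/14) · (6/13) = 5/364 ≈ 0.0137.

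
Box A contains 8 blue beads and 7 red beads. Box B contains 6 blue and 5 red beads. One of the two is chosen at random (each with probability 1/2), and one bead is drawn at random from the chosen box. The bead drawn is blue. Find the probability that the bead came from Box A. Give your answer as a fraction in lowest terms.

P(blue | Box A) = 8/15; P(blue | Box B) = 6/11.
P(blue) = 1/2·8/15 + 1/2·6/11 = 89/165.
By Bayes' rule, P(Box A | blue) = 4/15 / 89/165 = 44/89 ≈ 0.4944.

44/89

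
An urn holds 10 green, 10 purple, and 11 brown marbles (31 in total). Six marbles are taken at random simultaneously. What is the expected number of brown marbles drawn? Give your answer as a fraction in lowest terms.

66/31

By linearity of expectation, E[X] = Σ P(draw i is brown); by symmetry each draw (even without replacement) has P(brown) = 11/31.
E[X] = 6 · 11/31 = 66/31 ≈ 2.1290.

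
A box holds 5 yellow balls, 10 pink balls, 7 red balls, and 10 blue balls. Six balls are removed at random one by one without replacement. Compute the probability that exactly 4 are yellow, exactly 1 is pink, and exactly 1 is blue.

125/226548

Unordered draws without replacement: count favorable combinations over C(32,6).
Favorable = C(5,4) · C(10,1) · C(7,0) · C(10,1) = 500; total = C(32,6) = 906192.
P = 500/906192 = 125/226548 ≈ 0.0006.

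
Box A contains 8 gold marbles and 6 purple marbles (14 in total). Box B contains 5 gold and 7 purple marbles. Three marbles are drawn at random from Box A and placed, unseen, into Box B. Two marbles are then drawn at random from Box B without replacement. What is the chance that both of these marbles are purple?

Condition on how many of the transferred marbles are purple (from Box A: 6 purple of 14; then Box B has 15 total).
  0 purple: C(6,0)C(8,3)/C(14,3) = 2/13; then P = C(7,2)/C(15,2) = 1/5
  1 purple: C(6,1)C(8,2)/C(14,3) = 6/13; then P = C(8,2)/C(15,2) = 4/15
  2 purple: C(6,2)C(8,1)/C(14,3) = 30/91; then P = C(9,2)/C(15,2) = 12/35
  3 purple: C(6,3)C(8,0)/C(14,3) = 5/91; then P = C(10,2)/C(15,2) = 3/7
P(both purple) = 185/637 ≈ 0.2904.

185/637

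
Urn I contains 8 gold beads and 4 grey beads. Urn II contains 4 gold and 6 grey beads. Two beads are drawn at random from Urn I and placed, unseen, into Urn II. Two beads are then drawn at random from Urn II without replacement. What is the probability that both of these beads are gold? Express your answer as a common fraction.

Condition on how many of the transferred beads are gold (from Urn I: 8 gold of 12; then Urn II has 12 total).
  0 gold: C(8,0)C(4,2)/C(12,2) = 1/11; then P = C(4,2)/C(12,2) = 1/11
  1 gold: C(8,1)C(4,1)/C(12,2) = 16/33; then P = C(5,2)/C(12,2) = 5/33
  2 gold: C(8,2)C(4,0)/C(12,2) = 14/33; then P = C(6,2)/C(12,2) = 5/22
P(both gold) = 194/1089 ≈ 0.1781.

194/1089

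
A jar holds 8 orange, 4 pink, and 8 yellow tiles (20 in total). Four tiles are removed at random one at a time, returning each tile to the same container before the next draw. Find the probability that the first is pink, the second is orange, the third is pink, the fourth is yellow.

4/625

Multiply the conditional probability of each draw in order, with replacement (the composition resets each draw).
P = (4/20) · (8/20) · (4/20) · (8/20) = 4/625 ≈ 0.0064.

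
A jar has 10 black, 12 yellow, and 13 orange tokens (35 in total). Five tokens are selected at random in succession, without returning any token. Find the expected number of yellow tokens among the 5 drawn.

By linearity of expectation, E[X] = Σ P(draw i is yellow); by symmetry each draw (even without replacement) has P(yellow) = 12/35.
E[X] = 5 · 12/35 = 12/7 ≈ 1.7143.

12/7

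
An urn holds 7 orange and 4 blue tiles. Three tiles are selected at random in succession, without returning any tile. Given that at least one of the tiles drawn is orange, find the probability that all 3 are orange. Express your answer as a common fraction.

P(all 3 orange) = C(7,3)/C(11,3) = 7/33; P(at least one orange) = 1 − C(4,3)/C(11,3) = 161/165.
Since 'all 3 orange' ⊆ 'at least one orange', P(all 3 | at least one) = 7/33 / 161/165 = 5/23 ≈ 0.2174.

5/23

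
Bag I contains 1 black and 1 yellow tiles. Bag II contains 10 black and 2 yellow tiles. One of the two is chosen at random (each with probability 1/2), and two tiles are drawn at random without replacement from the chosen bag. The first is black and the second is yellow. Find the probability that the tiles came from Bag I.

33/43

P(E | Bag I) = 1/2; P(E | Bag II) = 5/33.
P(E) = 1/2·1/2 + 1/2·5/33 = 43/132.
By Bayes' rule, P(Bag I | E) = 1/4 / 43/132 = 33/43 ≈ 0.7674.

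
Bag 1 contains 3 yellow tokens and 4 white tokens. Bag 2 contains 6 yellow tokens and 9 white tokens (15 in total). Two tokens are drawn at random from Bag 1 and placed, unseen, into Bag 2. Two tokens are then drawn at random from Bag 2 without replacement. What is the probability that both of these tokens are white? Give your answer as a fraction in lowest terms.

Condition on how many of the transferred tokens are white (from Bag 1: 4 white of 7; then Bag 2 has 17 total).
  0 white: C(4,0)C(3,2)/C(7,2) = 1/7; then P = C(9,2)/C(17,2) = 9/34
  1 white: C(4,1)C(3,1)/C(7,2) = 4/7; then P = C(10,2)/C(17,2) = 45/136
  2 white: C(4,2)C(3,0)/C(7,2) = 2/7; then P = C(11,2)/C(17,2) = 55/136
P(both white) = 163/476 ≈ 0.3424.

163/476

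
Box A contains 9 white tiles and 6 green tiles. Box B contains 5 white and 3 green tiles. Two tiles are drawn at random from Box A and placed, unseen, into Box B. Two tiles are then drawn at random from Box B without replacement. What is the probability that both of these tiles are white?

Condition on how many of the transferred tiles are white (from Box A: 9 white of 15; then Box B has 10 total).
  0 white: C(9,0)C(6,2)/C(15,2) = 1/7; then P = C(5,2)/C(10,2) = 2/9
  1 white: C(9,1)C(6,1)/C(15,2) = 18/35; then P = C(6,2)/C(10,2) = 1/3
  2 white: C(9,2)C(6,0)/C(15,2) = 12/35; then P = C(7,2)/C(10,2) = 7/15
P(both white) = 572/1575 ≈ 0.3632.

572/1575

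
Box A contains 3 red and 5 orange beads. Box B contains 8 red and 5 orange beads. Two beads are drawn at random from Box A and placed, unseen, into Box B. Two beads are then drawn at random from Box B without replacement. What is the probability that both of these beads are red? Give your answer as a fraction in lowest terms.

Condition on how many of the transferred beads are red (from Box A: 3 red of 8; then Box B has 15 total).
  0 red: C(3,0)C(5,2)/C(8,2) = 5/14; then P = C(8,2)/C(15,2) = 4/15
  1 red: C(3,1)C(5,1)/C(8,2) = 15/28; then P = C(9,2)/C(15,2) = 12/35
  2 red: C(3,2)C(5,0)/C(8,2) = 3/28; then P = C(10,2)/C(15,2) = 3/7
P(both red) = 191/588 ≈ 0.3248.

191/588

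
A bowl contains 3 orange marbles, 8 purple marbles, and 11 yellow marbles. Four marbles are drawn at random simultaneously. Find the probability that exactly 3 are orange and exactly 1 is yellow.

1/665

Unordered draws without replacement: count favorable combinations over C(22,4).
Favorable = C(3,3) · C(8,0) · C(11,1) = 11; total = C(22,4) = 7315.
P = 11/7315 = 1/665 ≈ 0.0015.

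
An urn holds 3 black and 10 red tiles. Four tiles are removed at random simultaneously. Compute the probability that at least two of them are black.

Sum the hypergeometric tail for j = 2,…,3 black tiles.
Favorable = C(3,2)·C(10,2) + C(3,3)·C(10,1) = 145; total = C(13,4) = 715.
P = 145/715 = 29/143 ≈ 0.2028.

29/143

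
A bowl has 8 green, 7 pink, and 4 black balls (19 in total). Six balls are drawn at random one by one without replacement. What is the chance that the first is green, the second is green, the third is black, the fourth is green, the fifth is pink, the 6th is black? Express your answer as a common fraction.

Multiply the conditional probability of each draw in order, without replacement, so each draw removes one from its color and from the total.
P = (8/19) · (7/18) · (4/17) · (6/16) · (7/15) · (3/14) = 7/4845 ≈ 0.0014.

7/4845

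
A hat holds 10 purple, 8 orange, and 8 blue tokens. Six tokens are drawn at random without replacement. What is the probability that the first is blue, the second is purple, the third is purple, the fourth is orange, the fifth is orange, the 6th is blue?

28/16445

Multiply the conditional probability of each draw in order, without replacement, so each draw removes one from its color and from the total.
P = (8/26) · (10/25) · (9/24) · (8/23) · (7/22) · (7/21) = 28/16445 ≈ 0.0017.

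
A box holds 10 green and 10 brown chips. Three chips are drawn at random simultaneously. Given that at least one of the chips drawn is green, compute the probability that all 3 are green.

P(all 3 green) = C(10,3)/C(20,3) = 2/19; P(at least one green) = 1 − C(10,3)/C(20,3) = 17/19.
Since 'all 3 green' ⊆ 'at least one green', P(all 3 | at least one) = 2/19 / 17/19 = 2/17 ≈ 0.1176.

2/17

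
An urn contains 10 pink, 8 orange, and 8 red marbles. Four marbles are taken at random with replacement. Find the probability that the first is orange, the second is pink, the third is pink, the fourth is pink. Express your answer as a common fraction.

500/28561

Multiply the conditional probability of each draw in order, with replacement (the composition resets each draw).
P = (8/26) · (10/26) · (10/26) · (10/26) = 500/28561 ≈ 0.0175.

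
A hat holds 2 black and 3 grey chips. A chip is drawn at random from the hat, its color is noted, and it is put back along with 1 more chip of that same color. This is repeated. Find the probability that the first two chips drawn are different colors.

Either grey then black, or black then grey; after the first draw the total is 6.
P = (3/5)·(2/6) + (2/5)·(3/6) = 2/5 ≈ 0.4000.

2/5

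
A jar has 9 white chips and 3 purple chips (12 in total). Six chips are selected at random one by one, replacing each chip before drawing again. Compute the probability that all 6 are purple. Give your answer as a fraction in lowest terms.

1/4096

Multiply the conditional probability of each draw in order, with replacement (the composition resets each draw).
P = (3/12) · (3/12) · (3/12) · (3/12) · (3/12) · (3/12) = 1/4096 ≈ 0.0002.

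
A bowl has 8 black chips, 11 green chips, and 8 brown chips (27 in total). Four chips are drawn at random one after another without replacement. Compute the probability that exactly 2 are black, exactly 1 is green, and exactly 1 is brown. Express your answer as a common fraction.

1232/8775

Unordered draws without replacement: count favorable combinations over C(27,4).
Favorable = C(8,2) · C(11,1) · C(8,1) = 2464; total = C(27,4) = 17550.
P = 2464/17550 = 1232/8775 ≈ 0.1404.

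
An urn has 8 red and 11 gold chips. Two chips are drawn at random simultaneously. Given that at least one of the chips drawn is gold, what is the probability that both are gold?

5/13

P(both gold) = C(11,2)/C(19,2) = 55/171; P(at least one gold) = 1 − C(8,2)/C(19,2) = 143/171.
Since 'both gold' ⊆ 'at least one gold', P(both | at least one) = 55/171 / 143/171 = 5/13 ≈ 0.3846.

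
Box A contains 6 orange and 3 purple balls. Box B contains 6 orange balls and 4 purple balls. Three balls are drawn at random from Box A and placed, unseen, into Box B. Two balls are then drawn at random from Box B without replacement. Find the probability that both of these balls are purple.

Condition on how many of the transferred balls are purple (from Box A: 3 purple of 9; then Box B has 13 total).
  0 purple: C(3,0)C(6,3)/C(9,3) = 5/21; then P = C(4,2)/C(13,2) = 1/13
  1 purple: C(3,1)C(6,2)/C(9,3) = 15/28; then P = C(5,2)/C(13,2) = 5/39
  2 purple: C(3,2)C(6,1)/C(9,3) = 3/14; then P = C(6,2)/C(13,2) = 5/26
  3 purple: C(3,3)C(6,0)/C(9,3) = 1/84; then P = C(7,2)/C(13,2) = 7/26
P(both purple) = 41/312 ≈ 0.1314.

41/312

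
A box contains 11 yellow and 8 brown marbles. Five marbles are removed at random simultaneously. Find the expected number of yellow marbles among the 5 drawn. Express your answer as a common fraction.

By linearity of expectation, E[X] = Σ P(draw i is yellow); by symmetry each draw (even without replacement) has P(yellow) = 11/19.
E[X] = 5 · 11/19 = 55/19 ≈ 2.8947.

55/19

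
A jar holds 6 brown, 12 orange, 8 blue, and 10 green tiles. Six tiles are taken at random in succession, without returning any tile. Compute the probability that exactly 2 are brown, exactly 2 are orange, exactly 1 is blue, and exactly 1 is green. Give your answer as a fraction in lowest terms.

150/3689

Unordered draws without replacement: count favorable combinations over C(36,6).
Favorable = C(6,2) · C(12,2) · C(8,1) · C(10,1) = 79200; total = C(36,6) = 1947792.
P = 79200/1947792 = 150/3689 ≈ 0.0407.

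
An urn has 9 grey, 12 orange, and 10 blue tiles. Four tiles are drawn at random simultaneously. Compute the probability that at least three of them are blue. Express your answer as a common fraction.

Sum the hypergeometric tail for j = 3,…,4 blue tiles.
Favorable = C(10,3)·C(21,1) + C(10,4)·C(21,0) = 2730; total = C(31,4) = 31465.
P = 2730/31465 = 78/899 ≈ 0.0868.

78/899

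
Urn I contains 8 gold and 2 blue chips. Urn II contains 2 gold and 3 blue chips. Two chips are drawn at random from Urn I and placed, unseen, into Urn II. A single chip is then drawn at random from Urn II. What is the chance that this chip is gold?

18/35

Condition on how many of the transferred chips are gold (from Urn I: 8 gold of 10; then Urn II has 7 total).
  0 gold: C(8,0)C(2,2)/C(10,2) = 1/45; then P = 2/7
  1 gold: C(8,1)C(2,1)/C(10,2) = 16/45; then P = 3/7
  2 gold: C(8,2)C(2,0)/C(10,2) = 28/45; then P = 4/7
P(gold from Urn II) = 18/35 ≈ 0.5143.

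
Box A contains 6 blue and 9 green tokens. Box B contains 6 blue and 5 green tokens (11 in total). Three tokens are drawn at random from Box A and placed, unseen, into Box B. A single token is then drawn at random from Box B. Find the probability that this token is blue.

18/35

Condition on how many of the transferred tokens are blue (from Box A: 6 blue of 15; then Box B has 14 total).
  0 blue: C(6,0)C(9,3)/C(15,3) = 12/65; then P = 6/14
  1 blue: C(6,1)C(9,2)/C(15,3) = 216/455; then P = 7/14
  2 blue: C(6,2)C(9,1)/C(15,3) = 27/91; then P = 8/14
  3 blue: C(6,3)C(9,0)/C(15,3) = 4/91; then P = 9/14
P(blue from Box B) = 18/35 ≈ 0.5143.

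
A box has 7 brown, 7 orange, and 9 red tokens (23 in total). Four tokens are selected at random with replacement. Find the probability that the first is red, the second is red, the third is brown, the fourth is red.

Multiply the conditional probability of each draw in order, with replacement (the composition resets each draw).
P = (9/23) · (9/23) · (7/23) · (9/23) = 5103/279841 ≈ 0.0182.

5103/279841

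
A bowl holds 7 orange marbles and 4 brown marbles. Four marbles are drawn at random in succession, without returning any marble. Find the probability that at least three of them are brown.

Sum the hypergeometric tail for j = 3,…,4 brown marbles.
Favorable = C(4,3)·C(7,1) + C(4,4)·C(7,0) = 29; total = C(11,4) = 330.
P = 29/330 = 29/330 ≈ 0.0879.

29/330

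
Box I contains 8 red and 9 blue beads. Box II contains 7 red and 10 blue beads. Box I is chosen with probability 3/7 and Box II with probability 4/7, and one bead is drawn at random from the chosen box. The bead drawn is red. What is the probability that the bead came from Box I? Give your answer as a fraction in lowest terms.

P(red | Box I) = 8/17; P(red | Box II) = 7/17.
P(red) = 3/7·8/17 + 4/7·7/17 = 52/119.
By Bayes' rule, P(Box I | red) = 24/119 / 52/119 = 6/13 ≈ 0.4615.

6/13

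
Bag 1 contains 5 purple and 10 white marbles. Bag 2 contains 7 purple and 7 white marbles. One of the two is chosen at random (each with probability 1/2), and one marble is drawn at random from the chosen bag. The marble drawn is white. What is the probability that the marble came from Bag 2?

P(white | Bag 1) = 2/3; P(white | Bag 2) = 1/2.
P(white) = 1/2·2/3 + 1/2·1/2 = 7/12.
By Bayes' rule, P(Bag 2 | white) = 1/4 / 7/12 = 3/7 ≈ 0.4286.

3/7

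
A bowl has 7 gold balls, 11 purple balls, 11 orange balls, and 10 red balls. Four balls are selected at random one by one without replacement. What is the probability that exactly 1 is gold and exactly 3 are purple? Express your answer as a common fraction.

Unordered draws without replacement: count favorable combinations over C(39,4).
Favorable = C(7,1) · C(11,3) · C(11,0) · C(10,0) = 1155; total = C(39,4) = 82251.
P = 1155/82251 = 385/27417 ≈ 0.0140.

385/27417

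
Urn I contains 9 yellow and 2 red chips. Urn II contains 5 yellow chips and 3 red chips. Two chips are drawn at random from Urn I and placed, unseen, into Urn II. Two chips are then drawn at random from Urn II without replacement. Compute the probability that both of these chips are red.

Condition on how many of the transferred chips are red (from Urn I: 2 red of 11; then Urn II has 10 total).
  0 red: C(2,0)C(9,2)/C(11,2) = 36/55; then P = C(3,2)/C(10,2) = 1/15
  1 red: C(2,1)C(9,1)/C(11,2) = 18/55; then P = C(4,2)/C(10,2) = 2/15
  2 red: C(2,2)C(9,0)/C(11,2) = 1/55; then P = C(5,2)/C(10,2) = 2/9
P(both red) = 226/2475 ≈ 0.0913.

226/2475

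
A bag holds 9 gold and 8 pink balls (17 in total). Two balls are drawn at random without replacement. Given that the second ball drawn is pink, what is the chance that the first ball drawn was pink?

P(first=pink and the second ball drawn is pink) = (8/17)·(7/16) = 7/34.
P(the second ball drawn is pink) = Σ over first color = 9/34 + 7/34 = 8/17.
By Bayes, P(first=pink | the second ball drawn is pink) = 7/34 / 8/17 = 7/16 ≈ 0.4375.

7/16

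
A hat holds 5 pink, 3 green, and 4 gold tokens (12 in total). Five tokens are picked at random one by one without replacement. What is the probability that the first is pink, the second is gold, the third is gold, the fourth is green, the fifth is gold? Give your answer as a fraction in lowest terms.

1/264

Multiply the conditional probability of each draw in order, without replacement, so each draw removes one from its color and from the total.
P = (5/12) · (4/11) · (3/10) · (3/9) · (2/8) = 1/264 ≈ 0.0038.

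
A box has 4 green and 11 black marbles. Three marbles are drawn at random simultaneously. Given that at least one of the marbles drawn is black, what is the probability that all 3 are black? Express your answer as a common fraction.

P(all 3 black) = C(11,3)/C(15,3) = 33/91; P(at least one black) = 1 − C(4,3)/C(15,3) = 451/455.
Since 'all 3 black' ⊆ 'at least one black', P(all 3 | at least one) = 33/91 / 451/455 = 15/41 ≈ 0.3659.

15/41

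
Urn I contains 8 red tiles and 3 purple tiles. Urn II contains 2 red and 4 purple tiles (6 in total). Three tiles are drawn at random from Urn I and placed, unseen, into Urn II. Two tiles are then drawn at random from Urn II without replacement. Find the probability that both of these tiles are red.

Condition on how many of the transferred tiles are red (from Urn I: 8 red of 11; then Urn II has 9 total).
  0 red: C(8,0)C(3,3)/C(11,3) = 1/165; then P = C(2,2)/C(9,2) = 1/36
  1 red: C(8,1)C(3,2)/C(11,3) = 8/55; then P = C(3,2)/C(9,2) = 1/12
  2 red: C(8,2)C(3,1)/C(11,3) = 28/55; then P = C(4,2)/C(9,2) = 1/6
  3 red: C(8,3)C(3,0)/C(11,3) = 56/165; then P = C(5,2)/C(9,2) = 5/18
P(both red) = 379/1980 ≈ 0.1914.

379/1980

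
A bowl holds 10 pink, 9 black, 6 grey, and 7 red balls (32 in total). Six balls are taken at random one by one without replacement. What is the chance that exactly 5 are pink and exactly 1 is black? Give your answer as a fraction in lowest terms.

9/3596

Unordered draws without replacement: count favorable combinations over C(32,6).
Favorable = C(10,5) · C(9,1) · C(6,0) · C(7,0) = 2268; total = C(32,6) = 906192.
P = 2268/906192 = 9/3596 ≈ 0.0025.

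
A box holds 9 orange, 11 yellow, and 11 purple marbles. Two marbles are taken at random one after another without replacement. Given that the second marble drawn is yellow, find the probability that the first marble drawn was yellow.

1/3

P(first=yellow and the second marble drawn is yellow) = (11/31)·(10/30) = 11/93.
P(the second marble drawn is yellow) = Σ over first color = 33/310 + 11/93 + 121/930 = 11/31.
By Bayes, P(first=yellow | the second marble drawn is yellow) = 11/93 / 11/31 = 1/3 ≈ 0.3333.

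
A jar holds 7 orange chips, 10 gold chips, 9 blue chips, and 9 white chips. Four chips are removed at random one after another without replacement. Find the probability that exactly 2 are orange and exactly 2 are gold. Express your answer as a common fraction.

Unordered draws without replacement: count favorable combinations over C(35,4).
Favorable = C(7,2) · C(10,2) · C(9,0) · C(9,0) = 945; total = C(35,4) = 52360.
P = 945/52360 = 27/1496 ≈ 0.0180.

27/1496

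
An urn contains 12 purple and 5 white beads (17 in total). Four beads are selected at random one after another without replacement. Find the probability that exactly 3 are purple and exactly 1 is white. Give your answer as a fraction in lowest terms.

Unordered draws without replacement: count favorable combinations over C(17,4).
Favorable = C(12,3) · C(5,1) = 1100; total = C(17,4) = 2380.
P = 1100/2380 = 55/119 ≈ 0.4622.

55/119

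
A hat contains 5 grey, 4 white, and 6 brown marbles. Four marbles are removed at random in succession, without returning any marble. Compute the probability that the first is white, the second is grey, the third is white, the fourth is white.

Multiply the conditional probability of each draw in order, without replacement, so each draw removes one from its color and from the total.
P = (4/15) · (5/14) · (3/13) · (2/12) = 1/273 ≈ 0.0037.

1/273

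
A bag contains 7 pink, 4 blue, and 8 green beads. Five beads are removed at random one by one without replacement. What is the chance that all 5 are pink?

Unordered draws without replacement: count favorable combinations over C(19,5).
Favorable = C(7,5) · C(4,0) · C(8,0) = 21; total = C(19,5) = 11628.
P = 21/11628 = 7/3876 ≈ 0.0018.

7/3876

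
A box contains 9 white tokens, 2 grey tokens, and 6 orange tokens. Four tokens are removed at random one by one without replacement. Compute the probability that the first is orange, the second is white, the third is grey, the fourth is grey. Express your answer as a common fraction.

Multiply the conditional probability of each draw in order, without replacement, so each draw removes one from its color and from the total.
P = (6/17) · (9/16) · (2/15) · (1/14) = 9/4760 ≈ 0.0019.

9/4760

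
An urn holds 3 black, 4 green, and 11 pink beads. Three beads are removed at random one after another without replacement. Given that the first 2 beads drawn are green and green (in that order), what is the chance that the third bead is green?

After removing 2 green, the urn has 2 green out of 16 remaining.
P(third is green | given) = 2/16 = 1/8 ≈ 0.1250.

1/8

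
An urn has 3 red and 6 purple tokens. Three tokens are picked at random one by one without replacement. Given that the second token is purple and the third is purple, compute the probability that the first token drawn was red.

P(first=red and the second token is purple and the third is purple) = (3/9)·(6/8)·(5/7) = 5/28.
P(E) = Σ over first color = 5/28 + 5/21 = 5/12.
By Bayes, P(first=red | E) = 5/28 / 5/12 = 3/7 ≈ 0.4286.

3/7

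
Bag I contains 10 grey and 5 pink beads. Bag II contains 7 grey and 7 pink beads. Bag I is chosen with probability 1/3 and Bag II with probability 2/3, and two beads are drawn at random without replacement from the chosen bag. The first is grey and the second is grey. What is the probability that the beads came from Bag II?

14/27

P(E | Bag I) = 3/7; P(E | Bag II) = 3/13.
P(E) = 1/3·3/7 + 2/3·3/13 = 27/91.
By Bayes' rule, P(Bag II | E) = 2/13 / 27/91 = 14/27 ≈ 0.5185.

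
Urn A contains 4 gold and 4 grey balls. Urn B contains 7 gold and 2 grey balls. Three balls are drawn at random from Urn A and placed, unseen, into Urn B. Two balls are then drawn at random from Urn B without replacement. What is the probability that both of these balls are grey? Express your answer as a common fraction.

65/924

Condition on how many of the transferred balls are grey (from Urn A: 4 grey of 8; then Urn B has 12 total).
  0 grey: C(4,0)C(4,3)/C(8,3) = 1/14; then P = C(2,2)/C(12,2) = 1/66
  1 grey: C(4,1)C(4,2)/C(8,3) = 3/7; then P = C(3,2)/C(12,2) = 1/22
  2 grey: C(4,2)C(4,1)/C(8,3) = 3/7; then P = C(4,2)/C(12,2) = 1/11
  3 grey: C(4,3)C(4,0)/C(8,3) = 1/14; then P = C(5,2)/C(12,2) = 5/33
P(both grey) = 65/924 ≈ 0.0703.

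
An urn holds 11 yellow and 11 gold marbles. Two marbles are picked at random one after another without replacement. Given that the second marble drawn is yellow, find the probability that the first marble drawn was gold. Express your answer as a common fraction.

P(first=gold and the second marble drawn is yellow) = (11/22)·(11/21) = 11/42.
P(the second marble drawn is yellow) = Σ over first color = 5/21 + 11/42 = 1/2.
By Bayes, P(first=gold | the second marble drawn is yellow) = 11/42 / 1/2 = 11/21 ≈ 0.5238.

11/21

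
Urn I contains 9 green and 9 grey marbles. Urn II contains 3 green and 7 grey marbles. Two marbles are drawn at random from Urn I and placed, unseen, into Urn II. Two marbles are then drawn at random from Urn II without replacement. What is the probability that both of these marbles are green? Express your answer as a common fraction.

53/561

Condition on how many of the transferred marbles are green (from Urn I: 9 green of 18; then Urn II has 12 total).
  0 green: C(9,0)C(9,2)/C(18,2) = 4/17; then P = C(3,2)/C(12,2) = 1/22
  1 green: C(9,1)C(9,1)/C(18,2) = 9/17; then P = C(4,2)/C(12,2) = 1/11
  2 green: C(9,2)C(9,0)/C(18,2) = 4/17; then P = C(5,2)/C(12,2) = 5/33
P(both green) = 53/561 ≈ 0.0945.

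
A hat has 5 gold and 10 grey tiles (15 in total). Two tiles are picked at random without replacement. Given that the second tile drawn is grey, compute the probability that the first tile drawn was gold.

P(first=gold and the second tile drawn is grey) = (5/15)·(10/14) = 5/21.
P(the second tile drawn is grey) = Σ over first color = 5/21 + 3/7 = 2/3.
By Bayes, P(first=gold | the second tile drawn is grey) = 5/21 / 2/3 = 5/14 ≈ 0.3571.

5/14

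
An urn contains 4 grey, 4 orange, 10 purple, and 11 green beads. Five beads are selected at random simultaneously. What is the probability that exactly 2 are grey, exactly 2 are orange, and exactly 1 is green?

44/13195

Unordered draws without replacement: count favorable combinations over C(29,5).
Favorable = C(4,2) · C(4,2) · C(10,0) · C(11,1) = 396; total = C(29,5) = 118755.
P = 396/118755 = 44/13195 ≈ 0.0033.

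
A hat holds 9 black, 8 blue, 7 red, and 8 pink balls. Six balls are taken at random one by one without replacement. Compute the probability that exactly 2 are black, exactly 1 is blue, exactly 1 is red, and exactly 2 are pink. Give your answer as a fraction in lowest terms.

56/899

Unordered draws without replacement: count favorable combinations over C(32,6).
Favorable = C(9,2) · C(8,1) · C(7,1) · C(8,2) = 56448; total = C(32,6) = 906192.
P = 56448/906192 = 56/899 ≈ 0.0623.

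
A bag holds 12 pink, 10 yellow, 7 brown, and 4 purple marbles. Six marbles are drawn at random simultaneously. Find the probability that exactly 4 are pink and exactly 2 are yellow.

2025/100688

Unordered draws without replacement: count favorable combinations over C(33,6).
Favorable = C(12,4) · C(10,2) · C(7,0) · C(4,0) = 22275; total = C(33,6) = 1107568.
P = 22275/1107568 = 2025/100688 ≈ 0.0201.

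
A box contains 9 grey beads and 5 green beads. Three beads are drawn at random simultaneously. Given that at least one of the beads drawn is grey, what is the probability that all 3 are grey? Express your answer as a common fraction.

14/59

P(all 3 grey) = C(9,3)/C(14,3) = 3/13; P(at least one grey) = 1 − C(5,3)/C(14,3) = 177/182.
Since 'all 3 grey' ⊆ 'at least one grey', P(all 3 | at least one) = 3/13 / 177/182 = 14/59 ≈ 0.2373.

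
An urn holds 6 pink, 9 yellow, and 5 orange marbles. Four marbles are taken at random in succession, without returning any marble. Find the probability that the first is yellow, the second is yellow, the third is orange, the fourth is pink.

Multiply the conditional probability of each draw in order, without replacement, so each draw removes one from its color and from the total.
P = (9/20) · (8/19) · (5/18) · (6/17) = 6/323 ≈ 0.0186.

6/323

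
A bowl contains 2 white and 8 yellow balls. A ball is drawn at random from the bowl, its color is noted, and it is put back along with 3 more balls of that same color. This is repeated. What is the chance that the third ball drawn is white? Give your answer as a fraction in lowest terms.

Sum over the four possibilities for the first two draws (white/not-white each), tracking how the white count and total change by +3 per draw.
P(third is white) = 1/5 ≈ 0.2000. (In a Pólya urn every draw has the same marginal probability 2/10.)

1/5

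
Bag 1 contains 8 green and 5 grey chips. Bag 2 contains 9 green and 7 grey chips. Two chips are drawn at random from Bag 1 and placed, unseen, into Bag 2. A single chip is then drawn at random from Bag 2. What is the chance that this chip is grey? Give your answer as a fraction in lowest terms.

Condition on how many of the transferred chips are grey (from Bag 1: 5 grey of 13; then Bag 2 has 18 total).
  0 grey: C(5,0)C(8,2)/C(13,2) = 14/39; then P = 7/18
  1 grey: C(5,1)C(8,1)/C(13,2) = 20/39; then P = 8/18
  2 grey: C(5,2)C(8,0)/C(13,2) = 5/39; then P = 9/18
P(grey from Bag 2) = 101/234 ≈ 0.4316.

101/234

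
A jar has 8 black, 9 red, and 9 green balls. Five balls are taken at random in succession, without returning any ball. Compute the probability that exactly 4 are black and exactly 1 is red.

63/6578

Unordered draws without replacement: count favorable combinations over C(26,5).
Favorable = C(8,4) · C(9,1) · C(9,0) = 630; total = C(26,5) = 65780.
P = 630/65780 = 63/6578 ≈ 0.0096.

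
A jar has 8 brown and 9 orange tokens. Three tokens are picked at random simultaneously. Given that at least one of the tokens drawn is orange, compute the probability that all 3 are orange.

7/52

P(all 3 orange) = C(9,3)/C(17,3) = 21/170; P(at least one orange) = 1 − C(8,3)/C(17,3) = 78/85.
Since 'all 3 orange' ⊆ 'at least one orange', P(all 3 | at least one) = 21/170 / 78/85 = 7/52 ≈ 0.1346.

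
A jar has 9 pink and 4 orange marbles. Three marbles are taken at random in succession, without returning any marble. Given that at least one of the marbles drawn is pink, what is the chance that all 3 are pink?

P(all 3 pink) = C(9,3)/C(13,3) = 42/143; P(at least one pink) = 1 − C(4,3)/C(13,3) = 141/143.
Since 'all 3 pink' ⊆ 'at least one pink', P(all 3 | at least one) = 42/143 / 141/143 = 14/47 ≈ 0.2979.

14/47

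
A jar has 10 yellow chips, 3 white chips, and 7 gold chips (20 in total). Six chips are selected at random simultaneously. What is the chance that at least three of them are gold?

Sum the hypergeometric tail for j = 3,…,6 gold chips.
Favorable = C(7,3)·C(13,3) + C(7,4)·C(13,2) + C(7,5)·C(13,1) + C(7,6)·C(13,0) = 13020; total = C(20,6) = 38760.
P = 13020/38760 = 217/646 ≈ 0.3359.

217/646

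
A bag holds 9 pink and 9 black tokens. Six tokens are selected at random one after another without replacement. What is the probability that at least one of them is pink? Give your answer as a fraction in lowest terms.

Use the complement: P(at least one pink) = 1 − P(no pink).
P(none) = C(9,6)/C(18,6) = 84/18564.
So P = 1 − 84/18564 = 220/221 ≈ 0.9955.

220/221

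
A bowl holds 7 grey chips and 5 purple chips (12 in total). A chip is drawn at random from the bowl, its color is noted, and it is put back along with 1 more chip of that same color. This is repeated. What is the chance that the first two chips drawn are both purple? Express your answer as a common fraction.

5/26

After a purple draw the bowl holds 6 purple out of 13.
P = (5/12)·(6/13) = 5/26 ≈ 0.1923.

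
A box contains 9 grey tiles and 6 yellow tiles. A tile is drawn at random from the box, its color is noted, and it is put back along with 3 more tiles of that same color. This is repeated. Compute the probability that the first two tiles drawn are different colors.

Either yellow then grey, or grey then yellow; after the first draw the total is 18.
P = (6/15)·(9/18) + (9/15)·(6/18) = 2/5 ≈ 0.4000.

2/5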